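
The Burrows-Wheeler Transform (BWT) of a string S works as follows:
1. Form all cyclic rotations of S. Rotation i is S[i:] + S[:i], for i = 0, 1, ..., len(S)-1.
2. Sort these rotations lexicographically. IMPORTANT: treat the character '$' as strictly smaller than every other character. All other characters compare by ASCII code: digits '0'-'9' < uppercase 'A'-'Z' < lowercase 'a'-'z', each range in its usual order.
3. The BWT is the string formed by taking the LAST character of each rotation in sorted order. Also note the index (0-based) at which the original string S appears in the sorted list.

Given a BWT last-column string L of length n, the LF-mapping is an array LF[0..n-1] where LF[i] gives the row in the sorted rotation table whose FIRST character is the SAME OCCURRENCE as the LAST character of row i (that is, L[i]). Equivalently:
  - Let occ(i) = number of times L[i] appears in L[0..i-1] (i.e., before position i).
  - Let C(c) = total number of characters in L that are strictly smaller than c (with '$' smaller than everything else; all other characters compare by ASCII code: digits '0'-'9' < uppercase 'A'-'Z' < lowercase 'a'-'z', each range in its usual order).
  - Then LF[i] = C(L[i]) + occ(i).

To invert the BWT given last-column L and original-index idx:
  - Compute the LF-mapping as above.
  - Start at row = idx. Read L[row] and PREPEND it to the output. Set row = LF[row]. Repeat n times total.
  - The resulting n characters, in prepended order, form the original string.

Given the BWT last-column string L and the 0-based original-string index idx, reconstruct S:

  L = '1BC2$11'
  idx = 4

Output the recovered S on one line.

LF mapping: 1 5 6 4 0 2 3
Walk LF starting at row 4, prepending L[row]:
  step 1: row=4, L[4]='$', prepend. Next row=LF[4]=0
  step 2: row=0, L[0]='1', prepend. Next row=LF[0]=1
  step 3: row=1, L[1]='B', prepend. Next row=LF[1]=5
  step 4: row=5, L[5]='1', prepend. Next row=LF[5]=2
  step 5: row=2, L[2]='C', prepend. Next row=LF[2]=6
  step 6: row=6, L[6]='1', prepend. Next row=LF[6]=3
  step 7: row=3, L[3]='2', prepend. Next row=LF[3]=4
Reversed output: 21C1B1$

Answer: 21C1B1$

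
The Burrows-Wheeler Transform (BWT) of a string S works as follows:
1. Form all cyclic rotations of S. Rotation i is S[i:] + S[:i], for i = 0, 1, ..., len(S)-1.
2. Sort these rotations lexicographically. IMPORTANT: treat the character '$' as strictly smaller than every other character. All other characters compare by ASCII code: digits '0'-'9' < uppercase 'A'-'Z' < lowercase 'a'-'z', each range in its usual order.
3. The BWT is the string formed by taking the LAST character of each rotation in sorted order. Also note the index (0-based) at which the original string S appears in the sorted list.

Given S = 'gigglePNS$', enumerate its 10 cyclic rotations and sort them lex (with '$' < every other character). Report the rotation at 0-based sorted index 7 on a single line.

Answer: glePNS$gig

Derivation:
All 10 rotations (rotation i = S[i:]+S[:i]):
  rot[0] = gigglePNS$
  rot[1] = igglePNS$g
  rot[2] = gglePNS$gi
  rot[3] = glePNS$gig
  rot[4] = lePNS$gigg
  rot[5] = ePNS$giggl
  rot[6] = PNS$giggle
  rot[7] = NS$giggleP
  rot[8] = S$gigglePN
  rot[9] = $gigglePNS
Sorted (with $ < everything):
  sorted[0] = $gigglePNS
  sorted[1] = NS$giggleP
  sorted[2] = PNS$giggle
  sorted[3] = S$gigglePN
  sorted[4] = ePNS$giggl
  sorted[5] = gglePNS$gi
  sorted[6] = gigglePNS$
  sorted[7] = glePNS$gig
  sorted[8] = igglePNS$g
  sorted[9] = lePNS$gigg
sorted[7] = glePNS$gig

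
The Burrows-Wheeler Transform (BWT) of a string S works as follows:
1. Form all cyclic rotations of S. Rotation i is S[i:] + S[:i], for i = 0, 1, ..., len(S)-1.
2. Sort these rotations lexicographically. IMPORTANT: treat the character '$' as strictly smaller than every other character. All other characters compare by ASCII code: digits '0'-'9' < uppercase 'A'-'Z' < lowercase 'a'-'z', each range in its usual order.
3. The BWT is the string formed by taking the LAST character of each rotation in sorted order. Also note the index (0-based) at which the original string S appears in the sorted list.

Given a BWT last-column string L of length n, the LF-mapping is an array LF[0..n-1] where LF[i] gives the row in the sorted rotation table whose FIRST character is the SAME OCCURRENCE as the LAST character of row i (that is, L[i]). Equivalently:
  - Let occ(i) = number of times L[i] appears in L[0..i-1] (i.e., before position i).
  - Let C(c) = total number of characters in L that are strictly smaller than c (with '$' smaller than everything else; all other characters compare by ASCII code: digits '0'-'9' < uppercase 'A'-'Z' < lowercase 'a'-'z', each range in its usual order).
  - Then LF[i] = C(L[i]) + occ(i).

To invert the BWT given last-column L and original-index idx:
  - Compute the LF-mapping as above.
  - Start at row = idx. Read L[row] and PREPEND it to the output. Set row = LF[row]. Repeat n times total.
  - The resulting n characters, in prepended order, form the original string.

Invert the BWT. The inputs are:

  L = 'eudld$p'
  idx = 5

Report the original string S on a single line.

LF mapping: 3 6 1 4 2 0 5
Walk LF starting at row 5, prepending L[row]:
  step 1: row=5, L[5]='$', prepend. Next row=LF[5]=0
  step 2: row=0, L[0]='e', prepend. Next row=LF[0]=3
  step 3: row=3, L[3]='l', prepend. Next row=LF[3]=4
  step 4: row=4, L[4]='d', prepend. Next row=LF[4]=2
  step 5: row=2, L[2]='d', prepend. Next row=LF[2]=1
  step 6: row=1, L[1]='u', prepend. Next row=LF[1]=6
  step 7: row=6, L[6]='p', prepend. Next row=LF[6]=5
Reversed output: puddle$

Answer: puddle$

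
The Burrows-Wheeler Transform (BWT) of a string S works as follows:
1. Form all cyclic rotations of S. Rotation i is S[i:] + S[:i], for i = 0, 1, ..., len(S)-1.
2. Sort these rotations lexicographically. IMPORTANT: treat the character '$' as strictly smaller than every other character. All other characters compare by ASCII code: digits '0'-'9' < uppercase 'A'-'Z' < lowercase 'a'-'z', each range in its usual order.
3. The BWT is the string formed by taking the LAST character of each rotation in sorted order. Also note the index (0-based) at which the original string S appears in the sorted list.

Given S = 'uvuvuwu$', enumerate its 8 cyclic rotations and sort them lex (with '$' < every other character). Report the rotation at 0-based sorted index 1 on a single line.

All 8 rotations (rotation i = S[i:]+S[:i]):
  rot[0] = uvuvuwu$
  rot[1] = vuvuwu$u
  rot[2] = uvuwu$uv
  rot[3] = vuwu$uvu
  rot[4] = uwu$uvuv
  rot[5] = wu$uvuvu
  rot[6] = u$uvuvuw
  rot[7] = $uvuvuwu
Sorted (with $ < everything):
  sorted[0] = $uvuvuwu
  sorted[1] = u$uvuvuw
  sorted[2] = uvuvuwu$
  sorted[3] = uvuwu$uv
  sorted[4] = uwu$uvuv
  sorted[5] = vuvuwu$u
  sorted[6] = vuwu$uvu
  sorted[7] = wu$uvuvu
sorted[1] = u$uvuvuw

Answer: u$uvuvuw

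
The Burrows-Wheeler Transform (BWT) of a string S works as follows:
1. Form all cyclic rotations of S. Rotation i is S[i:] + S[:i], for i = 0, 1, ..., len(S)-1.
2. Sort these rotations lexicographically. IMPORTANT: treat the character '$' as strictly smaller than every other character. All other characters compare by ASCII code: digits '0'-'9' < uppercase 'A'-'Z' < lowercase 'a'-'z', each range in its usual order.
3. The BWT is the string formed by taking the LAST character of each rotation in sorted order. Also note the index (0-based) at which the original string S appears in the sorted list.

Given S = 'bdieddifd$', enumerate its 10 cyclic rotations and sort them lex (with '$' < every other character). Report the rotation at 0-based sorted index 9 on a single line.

Answer: ifd$bdiedd

Derivation:
All 10 rotations (rotation i = S[i:]+S[:i]):
  rot[0] = bdieddifd$
  rot[1] = dieddifd$b
  rot[2] = ieddifd$bd
  rot[3] = eddifd$bdi
  rot[4] = ddifd$bdie
  rot[5] = difd$bdied
  rot[6] = ifd$bdiedd
  rot[7] = fd$bdieddi
  rot[8] = d$bdieddif
  rot[9] = $bdieddifd
Sorted (with $ < everything):
  sorted[0] = $bdieddifd
  sorted[1] = bdieddifd$
  sorted[2] = d$bdieddif
  sorted[3] = ddifd$bdie
  sorted[4] = dieddifd$b
  sorted[5] = difd$bdied
  sorted[6] = eddifd$bdi
  sorted[7] = fd$bdieddi
  sorted[8] = ieddifd$bd
  sorted[9] = ifd$bdiedd
sorted[9] = ifd$bdiedd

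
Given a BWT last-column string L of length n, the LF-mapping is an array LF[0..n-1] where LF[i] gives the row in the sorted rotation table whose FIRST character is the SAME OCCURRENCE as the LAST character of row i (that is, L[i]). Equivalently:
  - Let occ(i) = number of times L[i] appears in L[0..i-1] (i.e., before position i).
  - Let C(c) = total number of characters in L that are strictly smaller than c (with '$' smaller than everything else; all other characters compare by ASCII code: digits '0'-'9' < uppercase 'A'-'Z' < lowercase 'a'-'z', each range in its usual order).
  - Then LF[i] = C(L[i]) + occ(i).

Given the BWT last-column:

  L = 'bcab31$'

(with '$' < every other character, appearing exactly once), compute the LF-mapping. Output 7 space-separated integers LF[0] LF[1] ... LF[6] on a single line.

Answer: 4 6 3 5 2 1 0

Derivation:
Char counts: '$':1, '1':1, '3':1, 'a':1, 'b':2, 'c':1
C (first-col start): C('$')=0, C('1')=1, C('3')=2, C('a')=3, C('b')=4, C('c')=6
L[0]='b': occ=0, LF[0]=C('b')+0=4+0=4
L[1]='c': occ=0, LF[1]=C('c')+0=6+0=6
L[2]='a': occ=0, LF[2]=C('a')+0=3+0=3
L[3]='b': occ=1, LF[3]=C('b')+1=4+1=5
L[4]='3': occ=0, LF[4]=C('3')+0=2+0=2
L[5]='1': occ=0, LF[5]=C('1')+0=1+0=1
L[6]='$': occ=0, LF[6]=C('$')+0=0+0=0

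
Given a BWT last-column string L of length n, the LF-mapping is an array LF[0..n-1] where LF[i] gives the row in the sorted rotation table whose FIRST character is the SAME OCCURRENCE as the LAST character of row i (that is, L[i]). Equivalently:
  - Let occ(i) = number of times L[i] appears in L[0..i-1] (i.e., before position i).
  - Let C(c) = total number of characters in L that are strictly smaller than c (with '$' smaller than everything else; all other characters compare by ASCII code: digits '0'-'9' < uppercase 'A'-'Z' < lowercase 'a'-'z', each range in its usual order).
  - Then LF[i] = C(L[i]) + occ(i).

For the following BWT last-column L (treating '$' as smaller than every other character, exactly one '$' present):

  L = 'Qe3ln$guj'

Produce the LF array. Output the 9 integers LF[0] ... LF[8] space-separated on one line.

Char counts: '$':1, '3':1, 'Q':1, 'e':1, 'g':1, 'j':1, 'l':1, 'n':1, 'u':1
C (first-col start): C('$')=0, C('3')=1, C('Q')=2, C('e')=3, C('g')=4, C('j')=5, C('l')=6, C('n')=7, C('u')=8
L[0]='Q': occ=0, LF[0]=C('Q')+0=2+0=2
L[1]='e': occ=0, LF[1]=C('e')+0=3+0=3
L[2]='3': occ=0, LF[2]=C('3')+0=1+0=1
L[3]='l': occ=0, LF[3]=C('l')+0=6+0=6
L[4]='n': occ=0, LF[4]=C('n')+0=7+0=7
L[5]='$': occ=0, LF[5]=C('$')+0=0+0=0
L[6]='g': occ=0, LF[6]=C('g')+0=4+0=4
L[7]='u': occ=0, LF[7]=C('u')+0=8+0=8
L[8]='j': occ=0, LF[8]=C('j')+0=5+0=5

Answer: 2 3 1 6 7 0 4 8 5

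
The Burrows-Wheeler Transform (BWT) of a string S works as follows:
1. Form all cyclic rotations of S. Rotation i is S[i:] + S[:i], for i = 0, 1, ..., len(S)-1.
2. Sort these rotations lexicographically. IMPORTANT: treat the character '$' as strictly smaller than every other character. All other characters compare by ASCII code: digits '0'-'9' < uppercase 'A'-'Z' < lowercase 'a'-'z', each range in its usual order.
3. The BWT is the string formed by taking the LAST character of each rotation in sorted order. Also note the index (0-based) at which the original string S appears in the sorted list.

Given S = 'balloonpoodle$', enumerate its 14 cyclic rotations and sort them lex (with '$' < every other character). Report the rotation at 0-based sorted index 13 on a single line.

All 14 rotations (rotation i = S[i:]+S[:i]):
  rot[0] = balloonpoodle$
  rot[1] = alloonpoodle$b
  rot[2] = lloonpoodle$ba
  rot[3] = loonpoodle$bal
  rot[4] = oonpoodle$ball
  rot[5] = onpoodle$ballo
  rot[6] = npoodle$balloo
  rot[7] = poodle$balloon
  rot[8] = oodle$balloonp
  rot[9] = odle$balloonpo
  rot[10] = dle$balloonpoo
  rot[11] = le$balloonpood
  rot[12] = e$balloonpoodl
  rot[13] = $balloonpoodle
Sorted (with $ < everything):
  sorted[0] = $balloonpoodle
  sorted[1] = alloonpoodle$b
  sorted[2] = balloonpoodle$
  sorted[3] = dle$balloonpoo
  sorted[4] = e$balloonpoodl
  sorted[5] = le$balloonpood
  sorted[6] = lloonpoodle$ba
  sorted[7] = loonpoodle$bal
  sorted[8] = npoodle$balloo
  sorted[9] = odle$balloonpo
  sorted[10] = onpoodle$ballo
  sorted[11] = oodle$balloonp
  sorted[12] = oonpoodle$ball
  sorted[13] = poodle$balloon
sorted[13] = poodle$balloon

Answer: poodle$balloon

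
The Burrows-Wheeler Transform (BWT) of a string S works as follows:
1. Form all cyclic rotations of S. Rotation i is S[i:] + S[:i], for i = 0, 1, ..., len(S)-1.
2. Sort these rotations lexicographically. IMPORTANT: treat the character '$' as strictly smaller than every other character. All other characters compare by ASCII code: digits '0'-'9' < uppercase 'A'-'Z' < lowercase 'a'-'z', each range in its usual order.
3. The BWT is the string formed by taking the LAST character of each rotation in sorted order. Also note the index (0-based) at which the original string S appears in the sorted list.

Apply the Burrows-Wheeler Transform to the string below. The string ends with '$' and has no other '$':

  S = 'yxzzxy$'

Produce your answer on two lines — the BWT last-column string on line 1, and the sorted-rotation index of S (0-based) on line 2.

Answer: yzyx$zx
4

Derivation:
All 7 rotations (rotation i = S[i:]+S[:i]):
  rot[0] = yxzzxy$
  rot[1] = xzzxy$y
  rot[2] = zzxy$yx
  rot[3] = zxy$yxz
  rot[4] = xy$yxzz
  rot[5] = y$yxzzx
  rot[6] = $yxzzxy
Sorted (with $ < everything):
  sorted[0] = $yxzzxy  (last char: 'y')
  sorted[1] = xy$yxzz  (last char: 'z')
  sorted[2] = xzzxy$y  (last char: 'y')
  sorted[3] = y$yxzzx  (last char: 'x')
  sorted[4] = yxzzxy$  (last char: '$')
  sorted[5] = zxy$yxz  (last char: 'z')
  sorted[6] = zzxy$yx  (last char: 'x')
Last column: yzyx$zx
Original string S is at sorted index 4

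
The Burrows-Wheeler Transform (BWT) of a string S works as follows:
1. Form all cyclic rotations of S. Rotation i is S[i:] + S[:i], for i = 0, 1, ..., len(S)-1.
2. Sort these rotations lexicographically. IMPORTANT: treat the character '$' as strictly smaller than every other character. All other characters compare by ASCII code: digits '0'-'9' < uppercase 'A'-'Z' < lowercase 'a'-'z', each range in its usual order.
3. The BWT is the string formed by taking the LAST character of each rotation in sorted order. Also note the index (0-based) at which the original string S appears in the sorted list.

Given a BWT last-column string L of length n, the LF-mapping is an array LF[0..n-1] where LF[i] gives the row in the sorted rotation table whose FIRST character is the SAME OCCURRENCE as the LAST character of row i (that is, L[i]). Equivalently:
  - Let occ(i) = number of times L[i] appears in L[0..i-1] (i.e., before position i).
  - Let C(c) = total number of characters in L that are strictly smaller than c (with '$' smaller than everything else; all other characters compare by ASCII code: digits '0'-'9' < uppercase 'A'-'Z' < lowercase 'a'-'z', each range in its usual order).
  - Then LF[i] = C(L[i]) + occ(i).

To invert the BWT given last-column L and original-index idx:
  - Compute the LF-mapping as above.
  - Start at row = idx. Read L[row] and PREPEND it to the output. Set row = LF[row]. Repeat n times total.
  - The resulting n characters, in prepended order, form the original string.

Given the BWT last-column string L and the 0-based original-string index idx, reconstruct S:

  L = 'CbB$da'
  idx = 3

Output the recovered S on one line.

Answer: adbBC$

Derivation:
LF mapping: 2 4 1 0 5 3
Walk LF starting at row 3, prepending L[row]:
  step 1: row=3, L[3]='$', prepend. Next row=LF[3]=0
  step 2: row=0, L[0]='C', prepend. Next row=LF[0]=2
  step 3: row=2, L[2]='B', prepend. Next row=LF[2]=1
  step 4: row=1, L[1]='b', prepend. Next row=LF[1]=4
  step 5: row=4, L[4]='d', prepend. Next row=LF[4]=5
  step 6: row=5, L[5]='a', prepend. Next row=LF[5]=3
Reversed output: adbBC$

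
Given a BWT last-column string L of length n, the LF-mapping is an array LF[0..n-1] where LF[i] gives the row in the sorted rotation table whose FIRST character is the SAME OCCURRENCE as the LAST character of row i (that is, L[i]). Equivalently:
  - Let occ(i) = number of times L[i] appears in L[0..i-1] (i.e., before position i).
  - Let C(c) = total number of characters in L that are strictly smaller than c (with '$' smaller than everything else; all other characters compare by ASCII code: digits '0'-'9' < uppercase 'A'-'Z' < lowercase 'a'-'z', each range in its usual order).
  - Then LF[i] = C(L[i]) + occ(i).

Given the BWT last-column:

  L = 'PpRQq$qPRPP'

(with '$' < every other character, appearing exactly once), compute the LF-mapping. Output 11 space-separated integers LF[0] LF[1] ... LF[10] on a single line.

Char counts: '$':1, 'P':4, 'Q':1, 'R':2, 'p':1, 'q':2
C (first-col start): C('$')=0, C('P')=1, C('Q')=5, C('R')=6, C('p')=8, C('q')=9
L[0]='P': occ=0, LF[0]=C('P')+0=1+0=1
L[1]='p': occ=0, LF[1]=C('p')+0=8+0=8
L[2]='R': occ=0, LF[2]=C('R')+0=6+0=6
L[3]='Q': occ=0, LF[3]=C('Q')+0=5+0=5
L[4]='q': occ=0, LF[4]=C('q')+0=9+0=9
L[5]='$': occ=0, LF[5]=C('$')+0=0+0=0
L[6]='q': occ=1, LF[6]=C('q')+1=9+1=10
L[7]='P': occ=1, LF[7]=C('P')+1=1+1=2
L[8]='R': occ=1, LF[8]=C('R')+1=6+1=7
L[9]='P': occ=2, LF[9]=C('P')+2=1+2=3
L[10]='P': occ=3, LF[10]=C('P')+3=1+3=4

Answer: 1 8 6 5 9 0 10 2 7 3 4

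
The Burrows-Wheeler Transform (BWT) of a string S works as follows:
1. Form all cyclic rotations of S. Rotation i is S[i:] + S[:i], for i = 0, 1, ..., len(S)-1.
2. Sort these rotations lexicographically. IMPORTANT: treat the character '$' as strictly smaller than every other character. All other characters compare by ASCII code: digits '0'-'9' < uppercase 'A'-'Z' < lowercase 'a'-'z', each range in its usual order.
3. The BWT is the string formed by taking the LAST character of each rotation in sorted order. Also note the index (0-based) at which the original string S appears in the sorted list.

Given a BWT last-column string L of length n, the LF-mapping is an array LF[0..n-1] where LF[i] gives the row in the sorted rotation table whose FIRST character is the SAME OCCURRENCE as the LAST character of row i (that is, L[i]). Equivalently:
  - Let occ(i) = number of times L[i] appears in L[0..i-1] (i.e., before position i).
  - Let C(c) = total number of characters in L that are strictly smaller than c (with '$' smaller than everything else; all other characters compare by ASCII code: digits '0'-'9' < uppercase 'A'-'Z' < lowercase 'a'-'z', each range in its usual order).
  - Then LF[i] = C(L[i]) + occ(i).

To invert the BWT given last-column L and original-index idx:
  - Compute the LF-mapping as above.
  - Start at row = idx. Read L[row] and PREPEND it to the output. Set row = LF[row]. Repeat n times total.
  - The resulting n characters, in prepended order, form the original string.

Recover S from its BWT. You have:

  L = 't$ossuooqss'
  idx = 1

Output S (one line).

Answer: oosqsusost$

Derivation:
LF mapping: 9 0 1 5 6 10 2 3 4 7 8
Walk LF starting at row 1, prepending L[row]:
  step 1: row=1, L[1]='$', prepend. Next row=LF[1]=0
  step 2: row=0, L[0]='t', prepend. Next row=LF[0]=9
  step 3: row=9, L[9]='s', prepend. Next row=LF[9]=7
  step 4: row=7, L[7]='o', prepend. Next row=LF[7]=3
  step 5: row=3, L[3]='s', prepend. Next row=LF[3]=5
  step 6: row=5, L[5]='u', prepend. Next row=LF[5]=10
  step 7: row=10, L[10]='s', prepend. Next row=LF[10]=8
  step 8: row=8, L[8]='q', prepend. Next row=LF[8]=4
  step 9: row=4, L[4]='s', prepend. Next row=LF[4]=6
  step 10: row=6, L[6]='o', prepend. Next row=LF[6]=2
  step 11: row=2, L[2]='o', prepend. Next row=LF[2]=1
Reversed output: oosqsusost$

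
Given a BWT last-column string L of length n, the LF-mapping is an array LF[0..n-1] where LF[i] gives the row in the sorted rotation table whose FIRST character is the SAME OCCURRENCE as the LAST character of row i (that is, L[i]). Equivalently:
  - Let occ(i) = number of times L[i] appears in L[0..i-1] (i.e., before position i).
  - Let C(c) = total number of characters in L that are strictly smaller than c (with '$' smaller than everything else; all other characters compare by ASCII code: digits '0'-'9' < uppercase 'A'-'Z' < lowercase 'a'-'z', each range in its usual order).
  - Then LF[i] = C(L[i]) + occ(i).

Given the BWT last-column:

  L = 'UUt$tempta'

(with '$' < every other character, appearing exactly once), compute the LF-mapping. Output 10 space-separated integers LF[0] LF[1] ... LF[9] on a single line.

Char counts: '$':1, 'U':2, 'a':1, 'e':1, 'm':1, 'p':1, 't':3
C (first-col start): C('$')=0, C('U')=1, C('a')=3, C('e')=4, C('m')=5, C('p')=6, C('t')=7
L[0]='U': occ=0, LF[0]=C('U')+0=1+0=1
L[1]='U': occ=1, LF[1]=C('U')+1=1+1=2
L[2]='t': occ=0, LF[2]=C('t')+0=7+0=7
L[3]='$': occ=0, LF[3]=C('$')+0=0+0=0
L[4]='t': occ=1, LF[4]=C('t')+1=7+1=8
L[5]='e': occ=0, LF[5]=C('e')+0=4+0=4
L[6]='m': occ=0, LF[6]=C('m')+0=5+0=5
L[7]='p': occ=0, LF[7]=C('p')+0=6+0=6
L[8]='t': occ=2, LF[8]=C('t')+2=7+2=9
L[9]='a': occ=0, LF[9]=C('a')+0=3+0=3

Answer: 1 2 7 0 8 4 5 6 9 3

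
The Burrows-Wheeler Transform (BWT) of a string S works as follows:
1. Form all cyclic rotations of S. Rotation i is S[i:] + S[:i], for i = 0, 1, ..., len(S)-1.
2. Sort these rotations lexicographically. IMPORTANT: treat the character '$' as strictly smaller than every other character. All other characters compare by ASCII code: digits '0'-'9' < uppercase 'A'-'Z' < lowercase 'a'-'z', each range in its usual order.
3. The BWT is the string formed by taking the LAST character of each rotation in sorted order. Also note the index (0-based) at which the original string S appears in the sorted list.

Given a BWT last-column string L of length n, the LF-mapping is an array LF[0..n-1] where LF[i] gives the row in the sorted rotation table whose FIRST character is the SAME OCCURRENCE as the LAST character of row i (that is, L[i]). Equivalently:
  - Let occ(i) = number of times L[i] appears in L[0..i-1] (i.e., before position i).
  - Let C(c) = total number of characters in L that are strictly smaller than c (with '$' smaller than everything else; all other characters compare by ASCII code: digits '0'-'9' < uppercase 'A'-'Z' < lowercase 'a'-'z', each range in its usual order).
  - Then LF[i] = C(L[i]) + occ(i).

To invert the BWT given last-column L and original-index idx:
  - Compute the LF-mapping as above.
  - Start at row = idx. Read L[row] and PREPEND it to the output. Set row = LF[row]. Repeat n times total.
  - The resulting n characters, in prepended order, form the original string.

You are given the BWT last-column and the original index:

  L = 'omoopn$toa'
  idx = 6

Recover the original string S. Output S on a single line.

Answer: onomatopo$

Derivation:
LF mapping: 4 2 5 6 8 3 0 9 7 1
Walk LF starting at row 6, prepending L[row]:
  step 1: row=6, L[6]='$', prepend. Next row=LF[6]=0
  step 2: row=0, L[0]='o', prepend. Next row=LF[0]=4
  step 3: row=4, L[4]='p', prepend. Next row=LF[4]=8
  step 4: row=8, L[8]='o', prepend. Next row=LF[8]=7
  step 5: row=7, L[7]='t', prepend. Next row=LF[7]=9
  step 6: row=9, L[9]='a', prepend. Next row=LF[9]=1
  step 7: row=1, L[1]='m', prepend. Next row=LF[1]=2
  step 8: row=2, L[2]='o', prepend. Next row=LF[2]=5
  step 9: row=5, L[5]='n', prepend. Next row=LF[5]=3
  step 10: row=3, L[3]='o', prepend. Next row=LF[3]=6
Reversed output: onomatopo$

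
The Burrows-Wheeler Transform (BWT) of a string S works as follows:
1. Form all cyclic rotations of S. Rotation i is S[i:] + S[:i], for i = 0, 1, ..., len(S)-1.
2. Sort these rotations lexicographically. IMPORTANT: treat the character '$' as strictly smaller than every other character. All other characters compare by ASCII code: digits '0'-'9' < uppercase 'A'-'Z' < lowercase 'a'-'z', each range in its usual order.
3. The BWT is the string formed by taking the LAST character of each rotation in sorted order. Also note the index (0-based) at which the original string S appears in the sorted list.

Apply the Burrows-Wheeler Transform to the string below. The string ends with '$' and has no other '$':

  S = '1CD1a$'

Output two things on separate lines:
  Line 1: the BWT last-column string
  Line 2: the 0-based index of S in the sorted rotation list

Answer: a$D1C1
1

Derivation:
All 6 rotations (rotation i = S[i:]+S[:i]):
  rot[0] = 1CD1a$
  rot[1] = CD1a$1
  rot[2] = D1a$1C
  rot[3] = 1a$1CD
  rot[4] = a$1CD1
  rot[5] = $1CD1a
Sorted (with $ < everything):
  sorted[0] = $1CD1a  (last char: 'a')
  sorted[1] = 1CD1a$  (last char: '$')
  sorted[2] = 1a$1CD  (last char: 'D')
  sorted[3] = CD1a$1  (last char: '1')
  sorted[4] = D1a$1C  (last char: 'C')
  sorted[5] = a$1CD1  (last char: '1')
Last column: a$D1C1
Original string S is at sorted index 1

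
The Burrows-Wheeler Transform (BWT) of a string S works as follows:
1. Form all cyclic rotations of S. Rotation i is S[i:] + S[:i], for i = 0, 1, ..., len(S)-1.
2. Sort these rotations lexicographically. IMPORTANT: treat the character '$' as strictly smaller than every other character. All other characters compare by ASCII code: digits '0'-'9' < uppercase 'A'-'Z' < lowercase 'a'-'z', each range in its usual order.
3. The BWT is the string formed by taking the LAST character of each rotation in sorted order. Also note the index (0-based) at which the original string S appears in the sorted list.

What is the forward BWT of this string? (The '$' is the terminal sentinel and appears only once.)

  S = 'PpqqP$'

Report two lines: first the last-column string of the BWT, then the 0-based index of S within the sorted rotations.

All 6 rotations (rotation i = S[i:]+S[:i]):
  rot[0] = PpqqP$
  rot[1] = pqqP$P
  rot[2] = qqP$Pp
  rot[3] = qP$Ppq
  rot[4] = P$Ppqq
  rot[5] = $PpqqP
Sorted (with $ < everything):
  sorted[0] = $PpqqP  (last char: 'P')
  sorted[1] = P$Ppqq  (last char: 'q')
  sorted[2] = PpqqP$  (last char: '$')
  sorted[3] = pqqP$P  (last char: 'P')
  sorted[4] = qP$Ppq  (last char: 'q')
  sorted[5] = qqP$Pp  (last char: 'p')
Last column: Pq$Pqp
Original string S is at sorted index 2

Answer: Pq$Pqp
2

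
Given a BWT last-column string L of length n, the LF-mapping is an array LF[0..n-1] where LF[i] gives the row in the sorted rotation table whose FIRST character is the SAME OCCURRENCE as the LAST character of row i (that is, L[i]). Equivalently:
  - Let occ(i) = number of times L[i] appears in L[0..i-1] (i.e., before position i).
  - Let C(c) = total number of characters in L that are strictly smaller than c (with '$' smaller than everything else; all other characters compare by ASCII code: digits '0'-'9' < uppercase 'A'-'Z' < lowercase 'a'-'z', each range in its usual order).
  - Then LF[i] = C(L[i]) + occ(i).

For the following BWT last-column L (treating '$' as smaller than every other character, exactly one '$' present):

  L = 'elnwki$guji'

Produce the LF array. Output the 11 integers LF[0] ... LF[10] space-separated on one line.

Char counts: '$':1, 'e':1, 'g':1, 'i':2, 'j':1, 'k':1, 'l':1, 'n':1, 'u':1, 'w':1
C (first-col start): C('$')=0, C('e')=1, C('g')=2, C('i')=3, C('j')=5, C('k')=6, C('l')=7, C('n')=8, C('u')=9, C('w')=10
L[0]='e': occ=0, LF[0]=C('e')+0=1+0=1
L[1]='l': occ=0, LF[1]=C('l')+0=7+0=7
L[2]='n': occ=0, LF[2]=C('n')+0=8+0=8
L[3]='w': occ=0, LF[3]=C('w')+0=10+0=10
L[4]='k': occ=0, LF[4]=C('k')+0=6+0=6
L[5]='i': occ=0, LF[5]=C('i')+0=3+0=3
L[6]='$': occ=0, LF[6]=C('$')+0=0+0=0
L[7]='g': occ=0, LF[7]=C('g')+0=2+0=2
L[8]='u': occ=0, LF[8]=C('u')+0=9+0=9
L[9]='j': occ=0, LF[9]=C('j')+0=5+0=5
L[10]='i': occ=1, LF[10]=C('i')+1=3+1=4

Answer: 1 7 8 10 6 3 0 2 9 5 4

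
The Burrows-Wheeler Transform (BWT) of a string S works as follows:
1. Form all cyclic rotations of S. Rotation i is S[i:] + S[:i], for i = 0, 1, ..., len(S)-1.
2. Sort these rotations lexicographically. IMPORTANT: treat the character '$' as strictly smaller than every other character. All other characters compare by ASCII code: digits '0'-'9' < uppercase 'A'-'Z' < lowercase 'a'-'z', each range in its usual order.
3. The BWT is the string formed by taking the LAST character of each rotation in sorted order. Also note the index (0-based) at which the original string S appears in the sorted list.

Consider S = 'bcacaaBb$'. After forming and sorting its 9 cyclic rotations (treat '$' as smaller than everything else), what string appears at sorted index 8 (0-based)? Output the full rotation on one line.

All 9 rotations (rotation i = S[i:]+S[:i]):
  rot[0] = bcacaaBb$
  rot[1] = cacaaBb$b
  rot[2] = acaaBb$bc
  rot[3] = caaBb$bca
  rot[4] = aaBb$bcac
  rot[5] = aBb$bcaca
  rot[6] = Bb$bcacaa
  rot[7] = b$bcacaaB
  rot[8] = $bcacaaBb
Sorted (with $ < everything):
  sorted[0] = $bcacaaBb
  sorted[1] = Bb$bcacaa
  sorted[2] = aBb$bcaca
  sorted[3] = aaBb$bcac
  sorted[4] = acaaBb$bc
  sorted[5] = b$bcacaaB
  sorted[6] = bcacaaBb$
  sorted[7] = caaBb$bca
  sorted[8] = cacaaBb$b
sorted[8] = cacaaBb$b

Answer: cacaaBb$b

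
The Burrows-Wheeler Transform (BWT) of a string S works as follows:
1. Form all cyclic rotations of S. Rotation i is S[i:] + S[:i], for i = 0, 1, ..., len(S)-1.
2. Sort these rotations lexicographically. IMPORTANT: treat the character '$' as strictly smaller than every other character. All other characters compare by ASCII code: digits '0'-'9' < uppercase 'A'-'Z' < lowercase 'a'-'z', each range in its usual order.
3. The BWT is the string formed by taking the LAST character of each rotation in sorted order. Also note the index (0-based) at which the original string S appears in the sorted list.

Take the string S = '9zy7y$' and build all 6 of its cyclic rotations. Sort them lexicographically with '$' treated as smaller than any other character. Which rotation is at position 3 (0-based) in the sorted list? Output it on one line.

All 6 rotations (rotation i = S[i:]+S[:i]):
  rot[0] = 9zy7y$
  rot[1] = zy7y$9
  rot[2] = y7y$9z
  rot[3] = 7y$9zy
  rot[4] = y$9zy7
  rot[5] = $9zy7y
Sorted (with $ < everything):
  sorted[0] = $9zy7y
  sorted[1] = 7y$9zy
  sorted[2] = 9zy7y$
  sorted[3] = y$9zy7
  sorted[4] = y7y$9z
  sorted[5] = zy7y$9
sorted[3] = y$9zy7

Answer: y$9zy7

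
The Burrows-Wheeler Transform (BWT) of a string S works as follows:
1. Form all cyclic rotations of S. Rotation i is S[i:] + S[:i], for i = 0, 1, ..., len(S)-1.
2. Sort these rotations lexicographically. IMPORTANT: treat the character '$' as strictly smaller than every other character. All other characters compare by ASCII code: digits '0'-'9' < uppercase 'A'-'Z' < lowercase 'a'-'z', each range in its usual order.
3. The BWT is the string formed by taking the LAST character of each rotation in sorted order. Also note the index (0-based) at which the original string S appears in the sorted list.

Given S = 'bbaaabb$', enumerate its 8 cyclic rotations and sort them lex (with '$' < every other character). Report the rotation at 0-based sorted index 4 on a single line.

Answer: b$bbaaab

Derivation:
All 8 rotations (rotation i = S[i:]+S[:i]):
  rot[0] = bbaaabb$
  rot[1] = baaabb$b
  rot[2] = aaabb$bb
  rot[3] = aabb$bba
  rot[4] = abb$bbaa
  rot[5] = bb$bbaaa
  rot[6] = b$bbaaab
  rot[7] = $bbaaabb
Sorted (with $ < everything):
  sorted[0] = $bbaaabb
  sorted[1] = aaabb$bb
  sorted[2] = aabb$bba
  sorted[3] = abb$bbaa
  sorted[4] = b$bbaaab
  sorted[5] = baaabb$b
  sorted[6] = bb$bbaaa
  sorted[7] = bbaaabb$
sorted[4] = b$bbaaab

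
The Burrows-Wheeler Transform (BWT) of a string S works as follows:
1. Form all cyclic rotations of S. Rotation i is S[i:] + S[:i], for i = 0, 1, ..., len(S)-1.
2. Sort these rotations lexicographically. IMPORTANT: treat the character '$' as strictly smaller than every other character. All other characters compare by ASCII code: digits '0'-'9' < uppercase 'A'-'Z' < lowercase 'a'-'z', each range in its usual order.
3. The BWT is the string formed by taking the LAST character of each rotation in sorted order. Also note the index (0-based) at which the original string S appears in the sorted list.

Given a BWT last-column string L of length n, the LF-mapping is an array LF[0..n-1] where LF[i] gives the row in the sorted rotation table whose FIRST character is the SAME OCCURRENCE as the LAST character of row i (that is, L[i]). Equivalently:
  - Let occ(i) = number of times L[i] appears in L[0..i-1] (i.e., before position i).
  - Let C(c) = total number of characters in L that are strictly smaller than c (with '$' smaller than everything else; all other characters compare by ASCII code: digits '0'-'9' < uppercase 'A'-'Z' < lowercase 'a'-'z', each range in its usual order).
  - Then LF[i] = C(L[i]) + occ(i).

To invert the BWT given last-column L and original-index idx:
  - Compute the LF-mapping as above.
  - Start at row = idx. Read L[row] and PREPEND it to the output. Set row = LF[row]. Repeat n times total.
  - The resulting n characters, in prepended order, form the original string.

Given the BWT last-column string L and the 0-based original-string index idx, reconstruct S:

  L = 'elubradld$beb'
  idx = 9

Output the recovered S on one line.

Answer: ladderbubble$

Derivation:
LF mapping: 7 9 12 2 11 1 5 10 6 0 3 8 4
Walk LF starting at row 9, prepending L[row]:
  step 1: row=9, L[9]='$', prepend. Next row=LF[9]=0
  step 2: row=0, L[0]='e', prepend. Next row=LF[0]=7
  step 3: row=7, L[7]='l', prepend. Next row=LF[7]=10
  step 4: row=10, L[10]='b', prepend. Next row=LF[10]=3
  step 5: row=3, L[3]='b', prepend. Next row=LF[3]=2
  step 6: row=2, L[2]='u', prepend. Next row=LF[2]=12
  step 7: row=12, L[12]='b', prepend. Next row=LF[12]=4
  step 8: row=4, L[4]='r', prepend. Next row=LF[4]=11
  step 9: row=11, L[11]='e', prepend. Next row=LF[11]=8
  step 10: row=8, L[8]='d', prepend. Next row=LF[8]=6
  step 11: row=6, L[6]='d', prepend. Next row=LF[6]=5
  step 12: row=5, L[5]='a', prepend. Next row=LF[5]=1
  step 13: row=1, L[1]='l', prepend. Next row=LF[1]=9
Reversed output: ladderbubble$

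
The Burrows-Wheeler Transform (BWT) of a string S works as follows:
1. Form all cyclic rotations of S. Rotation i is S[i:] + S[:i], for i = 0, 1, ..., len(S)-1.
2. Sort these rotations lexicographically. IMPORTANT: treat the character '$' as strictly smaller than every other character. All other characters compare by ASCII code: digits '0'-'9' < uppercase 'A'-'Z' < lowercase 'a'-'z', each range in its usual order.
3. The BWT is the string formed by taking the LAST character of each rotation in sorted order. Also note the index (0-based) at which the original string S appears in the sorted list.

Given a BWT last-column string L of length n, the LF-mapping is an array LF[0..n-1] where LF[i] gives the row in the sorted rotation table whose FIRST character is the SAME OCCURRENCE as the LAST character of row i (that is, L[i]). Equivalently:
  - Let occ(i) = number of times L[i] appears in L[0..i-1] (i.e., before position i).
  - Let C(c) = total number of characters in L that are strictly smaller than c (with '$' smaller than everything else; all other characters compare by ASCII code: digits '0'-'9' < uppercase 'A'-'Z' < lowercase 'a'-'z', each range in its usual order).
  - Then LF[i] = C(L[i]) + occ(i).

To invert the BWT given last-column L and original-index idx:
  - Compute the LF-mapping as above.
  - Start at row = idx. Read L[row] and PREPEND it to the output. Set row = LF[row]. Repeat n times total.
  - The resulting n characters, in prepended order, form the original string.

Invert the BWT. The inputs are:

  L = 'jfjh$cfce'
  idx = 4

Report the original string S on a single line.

Answer: fcfhejcj$

Derivation:
LF mapping: 7 4 8 6 0 1 5 2 3
Walk LF starting at row 4, prepending L[row]:
  step 1: row=4, L[4]='$', prepend. Next row=LF[4]=0
  step 2: row=0, L[0]='j', prepend. Next row=LF[0]=7
  step 3: row=7, L[7]='c', prepend. Next row=LF[7]=2
  step 4: row=2, L[2]='j', prepend. Next row=LF[2]=8
  step 5: row=8, L[8]='e', prepend. Next row=LF[8]=3
  step 6: row=3, L[3]='h', prepend. Next row=LF[3]=6
  step 7: row=6, L[6]='f', prepend. Next row=LF[6]=5
  step 8: row=5, L[5]='c', prepend. Next row=LF[5]=1
  step 9: row=1, L[1]='f', prepend. Next row=LF[1]=4
Reversed output: fcfhejcj$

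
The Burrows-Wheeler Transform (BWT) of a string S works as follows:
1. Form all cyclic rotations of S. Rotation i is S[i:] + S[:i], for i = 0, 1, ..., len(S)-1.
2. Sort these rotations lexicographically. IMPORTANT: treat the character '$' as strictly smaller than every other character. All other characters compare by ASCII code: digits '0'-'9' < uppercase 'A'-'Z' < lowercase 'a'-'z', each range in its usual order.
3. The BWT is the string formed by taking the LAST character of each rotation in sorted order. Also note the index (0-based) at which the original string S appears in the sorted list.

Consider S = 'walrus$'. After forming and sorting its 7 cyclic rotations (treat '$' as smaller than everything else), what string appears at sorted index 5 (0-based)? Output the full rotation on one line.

All 7 rotations (rotation i = S[i:]+S[:i]):
  rot[0] = walrus$
  rot[1] = alrus$w
  rot[2] = lrus$wa
  rot[3] = rus$wal
  rot[4] = us$walr
  rot[5] = s$walru
  rot[6] = $walrus
Sorted (with $ < everything):
  sorted[0] = $walrus
  sorted[1] = alrus$w
  sorted[2] = lrus$wa
  sorted[3] = rus$wal
  sorted[4] = s$walru
  sorted[5] = us$walr
  sorted[6] = walrus$
sorted[5] = us$walr

Answer: us$walr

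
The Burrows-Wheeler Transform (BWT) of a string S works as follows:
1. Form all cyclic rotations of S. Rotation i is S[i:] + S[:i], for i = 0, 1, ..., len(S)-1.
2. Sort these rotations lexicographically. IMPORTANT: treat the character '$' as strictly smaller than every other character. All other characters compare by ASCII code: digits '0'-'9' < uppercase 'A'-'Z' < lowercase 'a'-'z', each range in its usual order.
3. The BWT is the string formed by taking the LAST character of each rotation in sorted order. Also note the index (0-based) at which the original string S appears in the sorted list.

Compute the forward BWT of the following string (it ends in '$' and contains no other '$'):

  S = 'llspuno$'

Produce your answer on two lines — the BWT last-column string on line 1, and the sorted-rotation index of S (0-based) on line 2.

Answer: o$lunslp
1

Derivation:
All 8 rotations (rotation i = S[i:]+S[:i]):
  rot[0] = llspuno$
  rot[1] = lspuno$l
  rot[2] = spuno$ll
  rot[3] = puno$lls
  rot[4] = uno$llsp
  rot[5] = no$llspu
  rot[6] = o$llspun
  rot[7] = $llspuno
Sorted (with $ < everything):
  sorted[0] = $llspuno  (last char: 'o')
  sorted[1] = llspuno$  (last char: '$')
  sorted[2] = lspuno$l  (last char: 'l')
  sorted[3] = no$llspu  (last char: 'u')
  sorted[4] = o$llspun  (last char: 'n')
  sorted[5] = puno$lls  (last char: 's')
  sorted[6] = spuno$ll  (last char: 'l')
  sorted[7] = uno$llsp  (last char: 'p')
Last column: o$lunslp
Original string S is at sorted index 1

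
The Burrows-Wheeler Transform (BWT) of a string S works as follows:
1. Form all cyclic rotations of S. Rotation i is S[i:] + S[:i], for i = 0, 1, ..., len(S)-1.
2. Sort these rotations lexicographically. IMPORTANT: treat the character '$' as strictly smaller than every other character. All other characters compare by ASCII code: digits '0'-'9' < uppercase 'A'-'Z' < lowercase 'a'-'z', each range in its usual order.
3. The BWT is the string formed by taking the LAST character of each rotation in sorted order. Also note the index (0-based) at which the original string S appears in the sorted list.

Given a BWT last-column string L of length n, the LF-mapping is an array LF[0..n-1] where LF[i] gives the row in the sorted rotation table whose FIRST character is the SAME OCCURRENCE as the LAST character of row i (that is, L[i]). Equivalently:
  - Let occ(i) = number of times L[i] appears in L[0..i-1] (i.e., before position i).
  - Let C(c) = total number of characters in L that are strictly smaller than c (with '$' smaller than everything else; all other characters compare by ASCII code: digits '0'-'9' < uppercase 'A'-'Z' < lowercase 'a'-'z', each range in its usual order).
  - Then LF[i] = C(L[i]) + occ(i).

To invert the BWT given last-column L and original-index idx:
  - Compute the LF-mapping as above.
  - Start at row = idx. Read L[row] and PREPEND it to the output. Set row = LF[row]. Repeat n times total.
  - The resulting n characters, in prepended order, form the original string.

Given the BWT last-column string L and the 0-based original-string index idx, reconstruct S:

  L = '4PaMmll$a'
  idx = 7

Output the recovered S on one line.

Answer: llamaMP4$

Derivation:
LF mapping: 1 3 4 2 8 6 7 0 5
Walk LF starting at row 7, prepending L[row]:
  step 1: row=7, L[7]='$', prepend. Next row=LF[7]=0
  step 2: row=0, L[0]='4', prepend. Next row=LF[0]=1
  step 3: row=1, L[1]='P', prepend. Next row=LF[1]=3
  step 4: row=3, L[3]='M', prepend. Next row=LF[3]=2
  step 5: row=2, L[2]='a', prepend. Next row=LF[2]=4
  step 6: row=4, L[4]='m', prepend. Next row=LF[4]=8
  step 7: row=8, L[8]='a', prepend. Next row=LF[8]=5
  step 8: row=5, L[5]='l', prepend. Next row=LF[5]=6
  step 9: row=6, L[6]='l', prepend. Next row=LF[6]=7
Reversed output: llamaMP4$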